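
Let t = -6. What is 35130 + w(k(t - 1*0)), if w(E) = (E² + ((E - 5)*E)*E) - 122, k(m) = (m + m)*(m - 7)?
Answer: 3734080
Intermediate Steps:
k(m) = 2*m*(-7 + m) (k(m) = (2*m)*(-7 + m) = 2*m*(-7 + m))
w(E) = -122 + E² + E²*(-5 + E) (w(E) = (E² + ((-5 + E)*E)*E) - 122 = (E² + (E*(-5 + E))*E) - 122 = (E² + E²*(-5 + E)) - 122 = -122 + E² + E²*(-5 + E))
35130 + w(k(t - 1*0)) = 35130 + (-122 + (2*(-6 - 1*0)*(-7 + (-6 - 1*0)))³ - 4*4*(-7 + (-6 - 1*0))²*(-6 - 1*0)²) = 35130 + (-122 + (2*(-6 + 0)*(-7 + (-6 + 0)))³ - 4*4*(-7 + (-6 + 0))²*(-6 + 0)²) = 35130 + (-122 + (2*(-6)*(-7 - 6))³ - 4*144*(-7 - 6)²) = 35130 + (-122 + (2*(-6)*(-13))³ - 4*(2*(-6)*(-13))²) = 35130 + (-122 + 156³ - 4*156²) = 35130 + (-122 + 3796416 - 4*24336) = 35130 + (-122 + 3796416 - 97344) = 35130 + 3698950 = 3734080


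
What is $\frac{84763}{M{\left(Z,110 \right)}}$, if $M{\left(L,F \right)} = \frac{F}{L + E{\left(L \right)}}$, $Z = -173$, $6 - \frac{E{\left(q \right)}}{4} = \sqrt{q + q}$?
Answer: $- \frac{12629687}{110} - \frac{169526 i \sqrt{346}}{55} \approx -1.1482 \cdot 10^{5} - 57334.0 i$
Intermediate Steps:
$E{\left(q \right)} = 24 - 4 \sqrt{2} \sqrt{q}$ ($E{\left(q \right)} = 24 - 4 \sqrt{q + q} = 24 - 4 \sqrt{2 q} = 24 - 4 \sqrt{2} \sqrt{q}$)
$M{\left(L,F \right)} = \frac{F}{24 + L - 4 \sqrt{2} \sqrt{L}}$ ($M{\left(L,F \right)} = \frac{F}{L - \left(-24 + 4 \sqrt{2} \sqrt{L}\right)} = \frac{F}{24 + L - 4 \sqrt{2} \sqrt{L}}$)
$\frac{84763}{M{\left(Z,110 \right)}} = \frac{84763}{110 \frac{1}{24 - 173 - 4 \sqrt{2} \sqrt{-173}}} = \frac{84763}{110 \frac{1}{24 - 173 - 4 \sqrt{2} i \sqrt{173}}} = \frac{84763}{110 \frac{1}{24 - 173 - 4 i \sqrt{346}}} = \frac{84763}{110 \frac{1}{-149 - 4 i \sqrt{346}}} = 84763 \left(- \frac{149}{110} - \frac{2 i \sqrt{346}}{55}\right) = - \frac{12629687}{110} - \frac{169526 i \sqrt{346}}{55}$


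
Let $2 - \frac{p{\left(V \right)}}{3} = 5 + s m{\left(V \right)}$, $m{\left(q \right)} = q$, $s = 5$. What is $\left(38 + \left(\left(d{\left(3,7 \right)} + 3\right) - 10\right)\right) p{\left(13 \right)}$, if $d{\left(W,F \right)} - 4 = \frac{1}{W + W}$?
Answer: $-7174$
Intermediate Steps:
$d{\left(W,F \right)} = 4 + \frac{1}{2 W}$ ($d{\left(W,F \right)} = 4 + \frac{1}{W + W} = 4 + \frac{1}{2 W}$)
$p{\left(V \right)} = -9 - 15 V$ ($p{\left(V \right)} = 6 - 3 \left(5 + 5 V\right) = 6 - \left(15 + 15 V\right) = -9 - 15 V$)
$\left(38 + \left(\left(d{\left(3,7 \right)} + 3\right) - 10\right)\right) p{\left(13 \right)} = \left(38 + \left(\left(\left(4 + \frac{1}{2 \cdot 3}\right) + 3\right) - 10\right)\right) \left(-9 - 195\right) = \left(38 + \left(\left(\left(4 + \frac{1}{2} \cdot \frac{1}{3}\right) + 3\right) - 10\right)\right) \left(-9 - 195\right) = \left(38 + \left(\left(\left(4 + \frac{1}{6}\right) + 3\right) - 10\right)\right) \left(-204\right) = \left(38 + \left(\left(\frac{25}{6} + 3\right) - 10\right)\right) \left(-204\right) = \left(38 + \left(\frac{43}{6} - 10\right)\right) \left(-204\right) = \left(38 - \frac{17}{6}\right) \left(-204\right) = \frac{211}{6} \left(-204\right) = -7174$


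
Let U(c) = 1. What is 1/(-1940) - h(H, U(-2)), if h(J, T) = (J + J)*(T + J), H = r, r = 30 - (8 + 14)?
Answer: -279361/1940 ≈ -144.00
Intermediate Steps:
r = 8 (r = 30 - 1*22 = 30 - 22 = 8)
H = 8
h(J, T) = 2*J*(J + T) (h(J, T) = (2*J)*(J + T) = 2*J*(J + T))
1/(-1940) - h(H, U(-2)) = 1/(-1940) - 2*8*(8 + 1) = -1/1940 - 2*8*9 = -1/1940 - 1*144 = -1/1940 - 144 = -279361/1940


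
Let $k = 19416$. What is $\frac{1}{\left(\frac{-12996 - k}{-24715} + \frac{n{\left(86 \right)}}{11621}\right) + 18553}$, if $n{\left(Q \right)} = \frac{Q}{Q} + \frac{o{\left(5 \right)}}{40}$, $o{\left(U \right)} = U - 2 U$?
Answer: $\frac{2297704120}{42632317990181} \approx 5.3896 \cdot 10^{-5}$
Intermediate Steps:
$o{\left(U \right)} = - U$
$n{\left(Q \right)} = \frac{7}{8}$ ($n{\left(Q \right)} = \frac{Q}{Q} + \frac{\left(-1\right) 5}{40} = 1 - \frac{1}{8} = \frac{7}{8}$)
$\frac{1}{\left(\frac{-12996 - k}{-24715} + \frac{n{\left(86 \right)}}{11621}\right) + 18553} = \frac{1}{\left(\frac{-12996 - 19416}{-24715} + \frac{7}{8 \cdot 11621}\right) + 18553} = \frac{1}{\left(\left(-12996 - 19416\right) \left(- \frac{1}{24715}\right) + \frac{7}{8} \cdot \frac{1}{11621}\right) + 18553} = \frac{1}{\left(\left(-32412\right) \left(- \frac{1}{24715}\right) + \frac{7}{92968}\right) + 18553} = \frac{1}{\left(\frac{32412}{24715} + \frac{7}{92968}\right) + 18553} = \frac{1}{\frac{3013451821}{2297704120} + 18553} = \frac{1}{\frac{42632317990181}{2297704120}} = \frac{2297704120}{42632317990181}$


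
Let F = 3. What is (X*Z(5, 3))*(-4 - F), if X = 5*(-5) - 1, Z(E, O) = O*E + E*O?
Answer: 5460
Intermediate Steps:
Z(E, O) = 2*E*O (Z(E, O) = E*O + E*O = 2*E*O)
X = -26 (X = -25 - 1 = -26)
(X*Z(5, 3))*(-4 - F) = (-52*5*3)*(-4 - 1*3) = (-26*30)*(-4 - 3) = -780*(-7) = 5460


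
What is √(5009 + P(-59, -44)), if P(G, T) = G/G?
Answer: √5010 ≈ 70.781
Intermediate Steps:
P(G, T) = 1
√(5009 + P(-59, -44)) = √(5009 + 1) = √5010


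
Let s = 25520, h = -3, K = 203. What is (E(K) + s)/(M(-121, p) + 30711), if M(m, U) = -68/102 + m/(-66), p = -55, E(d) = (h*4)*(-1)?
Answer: 153192/184273 ≈ 0.83133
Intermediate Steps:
E(d) = 12 (E(d) = -3*4*(-1) = -12*(-1) = 12)
M(m, U) = -⅔ - m/66 (M(m, U) = -68*1/102 + m*(-1/66) = -⅔ - m/66)
(E(K) + s)/(M(-121, p) + 30711) = (12 + 25520)/((-⅔ - 1/66*(-121)) + 30711) = 25532/((-⅔ + 11/6) + 30711) = 25532/(7/6 + 30711) = 25532/(184273/6) = 25532*(6/184273) = 153192/184273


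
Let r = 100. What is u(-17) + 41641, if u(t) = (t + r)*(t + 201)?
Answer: 56913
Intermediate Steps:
u(t) = (100 + t)*(201 + t) (u(t) = (t + 100)*(t + 201) = (100 + t)*(201 + t))
u(-17) + 41641 = (20100 + (-17)² + 301*(-17)) + 41641 = (20100 + 289 - 5117) + 41641 = 15272 + 41641 = 56913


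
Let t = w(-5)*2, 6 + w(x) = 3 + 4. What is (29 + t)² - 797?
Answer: 164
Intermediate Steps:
w(x) = 1 (w(x) = -6 + (3 + 4) = -6 + 7 = 1)
t = 2 (t = 1*2 = 2)
(29 + t)² - 797 = (29 + 2)² - 797 = 31² - 797 = 961 - 797 = 164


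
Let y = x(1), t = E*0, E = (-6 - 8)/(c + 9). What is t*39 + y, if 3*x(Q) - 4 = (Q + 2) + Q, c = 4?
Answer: 8/3 ≈ 2.6667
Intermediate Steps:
E = -14/13 (E = (-6 - 8)/(4 + 9) = -14/13 ≈ -1.0769)
t = 0 (t = -14/13*0 = 0)
x(Q) = 2 + 2*Q/3 (x(Q) = 4/3 + ((Q + 2) + Q)/3 = 4/3 + ((2 + Q) + Q)/3 = 4/3 + (2 + 2*Q)/3 = 4/3 + (⅔ + 2*Q/3) = 2 + 2*Q/3)
y = 8/3 (y = 2 + (⅔)*1 = 2 + ⅔ = 8/3 ≈ 2.6667)
t*39 + y = 0*39 + 8/3 = 0 + 8/3 = 8/3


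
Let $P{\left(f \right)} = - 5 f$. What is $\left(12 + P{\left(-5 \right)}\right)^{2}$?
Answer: $1369$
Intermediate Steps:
$\left(12 + P{\left(-5 \right)}\right)^{2} = \left(12 - -25\right)^{2} = \left(12 + 25\right)^{2} = 37^{2} = 1369$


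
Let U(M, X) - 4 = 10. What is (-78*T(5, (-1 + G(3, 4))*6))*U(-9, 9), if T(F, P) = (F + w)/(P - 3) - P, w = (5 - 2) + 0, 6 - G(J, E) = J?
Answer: 36400/3 ≈ 12133.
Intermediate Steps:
U(M, X) = 14 (U(M, X) = 4 + 10 = 14)
G(J, E) = 6 - J
w = 3 (w = 3 + 0 = 3)
T(F, P) = -P + (3 + F)/(-3 + P) (T(F, P) = (F + 3)/(P - 3) - P = (3 + F)/(-3 + P) - P = -P + (3 + F)/(-3 + P))
(-78*T(5, (-1 + G(3, 4))*6))*U(-9, 9) = -78*(3 + 5 - ((-1 + (6 - 1*3))*6)² + 3*((-1 + (6 - 1*3))*6))/(-3 + (-1 + (6 - 1*3))*6)*14 = -78*(3 + 5 - ((-1 + (6 - 3))*6)² + 3*((-1 + (6 - 3))*6))/(-3 + (-1 + (6 - 3))*6)*14 = -78*(3 + 5 - ((-1 + 3)*6)² + 3*((-1 + 3)*6))/(-3 + (-1 + 3)*6)*14 = -78*(3 + 5 - (2*6)² + 3*(2*6))/(-3 + 2*6)*14 = -78*(3 + 5 - 1*12² + 3*12)/(-3 + 12)*14 = -78*(3 + 5 - 1*144 + 36)/9*14 = -26*(3 + 5 - 144 + 36)/3*14 = -26*(-100)/3*14 = -78*(-100/9)*14 = (2600/3)*14 = 36400/3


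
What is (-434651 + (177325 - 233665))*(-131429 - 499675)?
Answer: 309866384064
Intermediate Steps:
(-434651 + (177325 - 233665))*(-131429 - 499675) = (-434651 - 56340)*(-631104) = -490991*(-631104) = 309866384064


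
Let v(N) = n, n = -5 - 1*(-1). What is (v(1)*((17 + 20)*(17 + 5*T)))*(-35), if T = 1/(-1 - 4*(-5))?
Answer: 1699040/19 ≈ 89423.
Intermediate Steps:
T = 1/19 (T = 1/(-1 + 20) = 1/19 ≈ 0.052632)
n = -4 (n = -5 + 1 = -4)
v(N) = -4
(v(1)*((17 + 20)*(17 + 5*T)))*(-35) = -4*(17 + 20)*(17 + 5*(1/19))*(-35) = -148*(17 + 5/19)*(-35) = -148*328/19*(-35) = -4*12136/19*(-35) = -48544/19*(-35) = 1699040/19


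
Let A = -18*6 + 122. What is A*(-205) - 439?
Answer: -3309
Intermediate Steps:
A = 14 (A = -108 + 122 = 14)
A*(-205) - 439 = 14*(-205) - 439 = -2870 - 439 = -3309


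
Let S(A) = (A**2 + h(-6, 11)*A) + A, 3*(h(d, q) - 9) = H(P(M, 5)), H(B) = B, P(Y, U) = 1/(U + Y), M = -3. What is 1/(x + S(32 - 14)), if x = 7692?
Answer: 1/8199 ≈ 0.00012197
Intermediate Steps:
h(d, q) = 55/6 (h(d, q) = 9 + 1/(3*(5 - 3)) = 9 + (1/3)/2 = 9 + (1/3)*(1/2) = 9 + 1/6 = 55/6)
S(A) = A**2 + 61*A/6 (S(A) = (A**2 + 55*A/6) + A = A**2 + 61*A/6)
1/(x + S(32 - 14)) = 1/(7692 + (32 - 14)*(61 + 6*(32 - 14))/6) = 1/(7692 + (1/6)*18*(61 + 6*18)) = 1/(7692 + (1/6)*18*(61 + 108)) = 1/(7692 + (1/6)*18*169) = 1/(7692 + 507) = 1/8199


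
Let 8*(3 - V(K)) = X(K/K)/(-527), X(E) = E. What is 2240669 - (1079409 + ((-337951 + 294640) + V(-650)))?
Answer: 5078458687/4216 ≈ 1.2046e+6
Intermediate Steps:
V(K) = 12649/4216 (V(K) = 3 - K/K/(8*(-527)) = 3 - (-1)/(8*527) = 3 - ⅛*(-1/527) = 3 + 1/4216 = 12649/4216)
2240669 - (1079409 + ((-337951 + 294640) + V(-650))) = 2240669 - (1079409 + ((-337951 + 294640) + 12649/4216)) = 2240669 - (1079409 + (-43311 + 12649/4216)) = 2240669 - (1079409 - 182586527/4216) = 2240669 - 1*4368201817/4216 = 2240669 - 4368201817/4216 = 5078458687/4216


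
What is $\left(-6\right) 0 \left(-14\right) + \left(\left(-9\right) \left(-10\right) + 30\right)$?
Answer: $120$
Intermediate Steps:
$\left(-6\right) 0 \left(-14\right) + \left(\left(-9\right) \left(-10\right) + 30\right) = 0 \left(-14\right) + \left(90 + 30\right) = 0 + 120 = 120$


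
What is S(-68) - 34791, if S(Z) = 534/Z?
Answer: -1183161/34 ≈ -34799.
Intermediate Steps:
S(-68) - 34791 = 534/(-68) - 34791 = 534*(-1/68) - 34791 = -267/34 - 34791 = -1183161/34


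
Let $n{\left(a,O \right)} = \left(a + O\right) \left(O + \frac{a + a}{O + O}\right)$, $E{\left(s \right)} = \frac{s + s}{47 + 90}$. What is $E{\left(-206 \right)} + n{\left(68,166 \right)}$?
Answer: $\frac{442750900}{11371} \approx 38937.0$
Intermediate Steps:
$E{\left(s \right)} = \frac{2 s}{137}$
$n{\left(a,O \right)} = \left(O + a\right) \left(O + \frac{a}{O}\right)$ ($n{\left(a,O \right)} = \left(O + a\right) \left(O + \frac{2 a}{2 O}\right) = \left(O + a\right) \left(O + 2 a \frac{1}{2 O}\right) = \left(O + a\right) \left(O + \frac{a}{O}\right)$)
$E{\left(-206 \right)} + n{\left(68,166 \right)} = \frac{2}{137} \left(-206\right) + \left(68 + 166^{2} + 166 \cdot 68 + \frac{68^{2}}{166}\right) = - \frac{412}{137} + \left(68 + 27556 + 11288 + \frac{1}{166} \cdot 4624\right) = - \frac{412}{137} + \left(68 + 27556 + 11288 + \frac{2312}{83}\right) = - \frac{412}{137} + \frac{3232008}{83} = \frac{442750900}{11371}$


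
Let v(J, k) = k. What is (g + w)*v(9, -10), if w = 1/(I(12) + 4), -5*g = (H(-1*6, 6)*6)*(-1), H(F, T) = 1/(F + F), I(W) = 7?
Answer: 1/11 ≈ 0.090909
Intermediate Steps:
H(F, T) = 1/(2*F)
g = -⅒ (g = -(1/(2*((-1*6))))*6*(-1)/5 = -((½)/(-6))*6*(-1)/5 = -((½)*(-⅙))*6*(-1)/5 = -(-1/12*6)*(-1)/5 = -(-1)*(-1)/10 = -⅕*½ = -⅒ ≈ -0.10000)
w = 1/11 (w = 1/(7 + 4) = 1/11 ≈ 0.090909)
(g + w)*v(9, -10) = (-⅒ + 1/11)*(-10) = -1/110*(-10) = 1/11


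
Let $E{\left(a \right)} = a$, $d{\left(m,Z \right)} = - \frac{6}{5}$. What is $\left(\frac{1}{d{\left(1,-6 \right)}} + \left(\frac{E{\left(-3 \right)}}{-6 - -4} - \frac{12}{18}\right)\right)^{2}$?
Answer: $0$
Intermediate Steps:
$d{\left(m,Z \right)} = - \frac{6}{5}$ ($d{\left(m,Z \right)} = \left(-6\right) \frac{1}{5} = - \frac{6}{5}$)
$\left(\frac{1}{d{\left(1,-6 \right)}} + \left(\frac{E{\left(-3 \right)}}{-6 - -4} - \frac{12}{18}\right)\right)^{2} = \left(\frac{1}{- \frac{6}{5}} - \left(\frac{2}{3} + \frac{3}{-6 - -4}\right)\right)^{2} = \left(- \frac{5}{6} - \left(\frac{2}{3} + \frac{3}{-6 + 4}\right)\right)^{2} = \left(- \frac{5}{6} - \left(\frac{2}{3} + \frac{3}{-2}\right)\right)^{2} = \left(- \frac{5}{6} - - \frac{5}{6}\right)^{2} = \left(- \frac{5}{6} + \left(\frac{3}{2} - \frac{2}{3}\right)\right)^{2} = \left(- \frac{5}{6} + \frac{5}{6}\right)^{2} = 0^{2} = 0$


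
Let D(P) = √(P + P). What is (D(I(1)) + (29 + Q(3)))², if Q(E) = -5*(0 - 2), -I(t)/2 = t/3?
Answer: 4559/3 + 52*I*√3 ≈ 1519.7 + 90.067*I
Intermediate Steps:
I(t) = -2*t/3
Q(E) = 10 (Q(E) = -5*(-2) = 10)
D(P) = √2*√P (D(P) = √(2*P) = √2*√P)
(D(I(1)) + (29 + Q(3)))² = (√2*√(-⅔*1) + (29 + 10))² = (√2*√(-⅔) + 39)² = (√2*(I*√6/3) + 39)² = (2*I*√3/3 + 39)² = (39 + 2*I*√3/3)²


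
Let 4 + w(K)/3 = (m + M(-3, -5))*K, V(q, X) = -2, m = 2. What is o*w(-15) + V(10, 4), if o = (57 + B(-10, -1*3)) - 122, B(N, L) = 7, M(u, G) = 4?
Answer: 16354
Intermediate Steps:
w(K) = -12 + 18*K (w(K) = -12 + 3*((2 + 4)*K) = -12 + 3*(6*K) = -12 + 18*K)
o = -58 (o = (57 + 7) - 122 = 64 - 122 = -58)
o*w(-15) + V(10, 4) = -58*(-12 + 18*(-15)) - 2 = -58*(-12 - 270) - 2 = -58*(-282) - 2 = 16356 - 2 = 16354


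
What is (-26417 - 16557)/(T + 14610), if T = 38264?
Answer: -21487/26437 ≈ -0.81276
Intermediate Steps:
(-26417 - 16557)/(T + 14610) = (-26417 - 16557)/(38264 + 14610) = -42974/52874 = -42974*1/52874 = -21487/26437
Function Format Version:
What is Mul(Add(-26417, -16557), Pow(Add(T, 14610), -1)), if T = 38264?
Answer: Rational(-21487, 26437) ≈ -0.81276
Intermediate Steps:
Mul(Add(-26417, -16557), Pow(Add(T, 14610), -1)) = Mul(Add(-26417, -16557), Pow(Add(38264, 14610), -1)) = Mul(-42974, Pow(52874, -1)) = Mul(-42974, Rational(1, 52874)) = Rational(-21487, 26437)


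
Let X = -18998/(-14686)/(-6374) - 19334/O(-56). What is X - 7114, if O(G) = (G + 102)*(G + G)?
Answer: -8747623603761/1230283984 ≈ -7110.3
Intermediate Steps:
O(G) = 2*G*(102 + G) (O(G) = (102 + G)*(2*G) = 2*G*(102 + G))
X = 4616658415/1230283984 (X = -18998/(-14686)/(-6374) - 19334*(-1/(112*(102 - 56))) = -18998*(-1/14686)*(-1/6374) - 19334/(2*(-56)*46) = (1357/1049)*(-1/6374) - 19334/(-5152) = -1357/6686326 - 19334*(-1/5152) = -1357/6686326 + 1381/368 = 4616658415/1230283984 ≈ 3.7525)
X - 7114 = 4616658415/1230283984 - 7114 = -8747623603761/1230283984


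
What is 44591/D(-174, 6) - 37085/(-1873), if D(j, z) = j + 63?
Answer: -79402508/207903 ≈ -381.92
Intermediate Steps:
D(j, z) = 63 + j
44591/D(-174, 6) - 37085/(-1873) = 44591/(63 - 174) - 37085/(-1873) = 44591/(-111) - 37085*(-1/1873) = 44591*(-1/111) + 37085/1873 = -44591/111 + 37085/1873 = -79402508/207903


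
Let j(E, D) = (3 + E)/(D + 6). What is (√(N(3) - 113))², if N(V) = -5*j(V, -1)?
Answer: -119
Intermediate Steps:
j(E, D) = (3 + E)/(6 + D)
N(V) = -3 - V (N(V) = -5*(3 + V)/(6 - 1) = -5*(3 + V)/5 = -(3 + V) = -5*(⅗ + V/5) = -3 - V)
(√(N(3) - 113))² = (√((-3 - 1*3) - 113))² = (√((-3 - 3) - 113))² = (√(-6 - 113))² = (√(-119))² = (I*√119)² = -119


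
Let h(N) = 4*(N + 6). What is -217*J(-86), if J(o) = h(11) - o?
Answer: -33418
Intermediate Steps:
h(N) = 24 + 4*N (h(N) = 4*(6 + N) = 24 + 4*N)
J(o) = 68 - o (J(o) = (24 + 4*11) - o = (24 + 44) - o = 68 - o)
-217*J(-86) = -217*(68 - 1*(-86)) = -217*(68 + 86) = -217*154 = -33418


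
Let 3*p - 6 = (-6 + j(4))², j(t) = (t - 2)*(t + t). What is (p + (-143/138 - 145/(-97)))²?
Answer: 229547350321/179184996 ≈ 1281.1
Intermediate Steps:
j(t) = 2*t*(-2 + t) (j(t) = (-2 + t)*(2*t) = 2*t*(-2 + t))
p = 106/3 (p = 2 + (-6 + 2*4*(-2 + 4))²/3 = 2 + (-6 + 2*4*2)²/3 = 2 + (-6 + 16)²/3 = 2 + (⅓)*10² = 2 + (⅓)*100 = 2 + 100/3 = 106/3 ≈ 35.333)
(p + (-143/138 - 145/(-97)))² = (106/3 + (-143/138 - 145/(-97)))² = (106/3 + (-143*1/138 - 145*(-1/97)))² = (106/3 + (-143/138 + 145/97))² = (106/3 + 6139/13386)² = (479111/13386)² = 229547350321/179184996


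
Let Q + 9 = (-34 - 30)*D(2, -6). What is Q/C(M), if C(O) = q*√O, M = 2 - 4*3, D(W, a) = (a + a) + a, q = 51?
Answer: -381*I*√10/170 ≈ -7.0872*I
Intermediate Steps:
D(W, a) = 3*a (D(W, a) = 2*a + a = 3*a)
M = -10 (M = 2 - 12 = -10)
C(O) = 51*√O
Q = 1143 (Q = -9 + (-34 - 30)*(3*(-6)) = -9 - 64*(-18) = -9 + 1152 = 1143)
Q/C(M) = 1143/((51*√(-10))) = 1143/((51*(I*√10))) = 1143/((51*I*√10)) = 1143*(-I*√10/510) = -381*I*√10/170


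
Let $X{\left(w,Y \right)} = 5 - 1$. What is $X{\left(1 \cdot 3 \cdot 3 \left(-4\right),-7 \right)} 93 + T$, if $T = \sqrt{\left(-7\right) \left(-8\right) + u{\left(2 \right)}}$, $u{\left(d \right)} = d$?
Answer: $372 + \sqrt{58} \approx 379.62$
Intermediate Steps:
$X{\left(w,Y \right)} = 4$
$T = \sqrt{58}$ ($T = \sqrt{\left(-7\right) \left(-8\right) + 2} = \sqrt{56 + 2} = \sqrt{58} \approx 7.6158$)
$X{\left(1 \cdot 3 \cdot 3 \left(-4\right),-7 \right)} 93 + T = 4 \cdot 93 + \sqrt{58} = 372 + \sqrt{58}$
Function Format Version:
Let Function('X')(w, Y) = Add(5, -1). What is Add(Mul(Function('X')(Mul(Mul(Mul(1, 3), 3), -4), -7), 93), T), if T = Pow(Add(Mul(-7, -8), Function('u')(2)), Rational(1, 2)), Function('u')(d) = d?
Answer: Add(372, Pow(58, Rational(1, 2))) ≈ 379.62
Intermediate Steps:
Function('X')(w, Y) = 4
T = Pow(58, Rational(1, 2)) (T = Pow(Add(Mul(-7, -8), 2), Rational(1, 2)) = Pow(Add(56, 2), Rational(1, 2)) = Pow(58, Rational(1, 2)) ≈ 7.6158)
Add(Mul(Function('X')(Mul(Mul(Mul(1, 3), 3), -4), -7), 93), T) = Add(Mul(4, 93), Pow(58, Rational(1, 2))) = Add(372, Pow(58, Rational(1, 2)))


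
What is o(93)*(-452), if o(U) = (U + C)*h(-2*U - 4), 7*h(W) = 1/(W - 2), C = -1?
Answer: 2599/84 ≈ 30.940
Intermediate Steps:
h(W) = 1/(7*(-2 + W)) (h(W) = 1/(7*(W - 2)) = 1/(7*(-2 + W)))
o(U) = (-1 + U)/(7*(-6 - 2*U)) (o(U) = (U - 1)*(1/(7*(-2 + (-2*U - 4)))) = (-1 + U)*(1/(7*(-2 + (-4 - 2*U)))) = (-1 + U)*(1/(7*(-6 - 2*U))) = (-1 + U)/(7*(-6 - 2*U)))
o(93)*(-452) = ((1 - 1*93)/(14*(3 + 93)))*(-452) = ((1/14)*(1 - 93)/96)*(-452) = ((1/14)*(1/96)*(-92))*(-452) = -23/336*(-452) = 2599/84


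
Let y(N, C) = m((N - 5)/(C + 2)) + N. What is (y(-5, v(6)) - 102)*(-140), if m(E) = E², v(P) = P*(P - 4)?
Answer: 104360/7 ≈ 14909.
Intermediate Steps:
v(P) = P*(-4 + P)
y(N, C) = N + (-5 + N)²/(2 + C)² (y(N, C) = ((N - 5)/(C + 2))² + N = ((-5 + N)/(2 + C))² + N = (-5 + N)²/(2 + C)² + N = N + (-5 + N)²/(2 + C)²)
(y(-5, v(6)) - 102)*(-140) = ((-5 + (-5 - 5)²/(2 + 6*(-4 + 6))²) - 102)*(-140) = ((-5 + (-10)²/(2 + 6*2)²) - 102)*(-140) = ((-5 + 100/(2 + 12)²) - 102)*(-140) = ((-5 + 100/14²) - 102)*(-140) = ((-5 + 100*(1/196)) - 102)*(-140) = ((-5 + 25/49) - 102)*(-140) = (-220/49 - 102)*(-140) = -5218/49*(-140) = 104360/7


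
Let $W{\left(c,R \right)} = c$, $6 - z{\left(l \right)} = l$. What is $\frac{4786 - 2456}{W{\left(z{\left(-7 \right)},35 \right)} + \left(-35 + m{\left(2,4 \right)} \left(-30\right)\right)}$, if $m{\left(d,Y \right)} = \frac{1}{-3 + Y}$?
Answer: $- \frac{1165}{26} \approx -44.808$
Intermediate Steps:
$z{\left(l \right)} = 6 - l$
$\frac{4786 - 2456}{W{\left(z{\left(-7 \right)},35 \right)} + \left(-35 + m{\left(2,4 \right)} \left(-30\right)\right)} = \frac{4786 - 2456}{\left(6 - -7\right) - \left(35 - \frac{1}{-3 + 4} \left(-30\right)\right)} = \frac{2330}{\left(6 + 7\right) - \left(35 - 1^{-1} \left(-30\right)\right)} = \frac{2330}{13 + \left(-35 + 1 \left(-30\right)\right)} = \frac{2330}{13 - 65} = \frac{2330}{-52} = 2330 \left(- \frac{1}{52}\right) = - \frac{1165}{26}$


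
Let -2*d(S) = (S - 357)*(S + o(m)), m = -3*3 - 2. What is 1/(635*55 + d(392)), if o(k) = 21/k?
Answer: 22/618165 ≈ 3.5589e-5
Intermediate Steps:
m = -11 (m = -9 - 2 = -11)
d(S) = -(-357 + S)*(-21/11 + S)/2 (d(S) = -(S - 357)*(S + 21/(-11))/2 = -(-357 + S)*(S + 21*(-1/11))/2 = -(-357 + S)*(S - 21/11)/2 = -(-357 + S)*(-21/11 + S)/2)
1/(635*55 + d(392)) = 1/(635*55 + (-7497/22 - 1/2*392**2 + (1974/11)*392)) = 1/(34925 + (-7497/22 - 1/2*153664 + 773808/11)) = 1/(34925 + (-7497/22 - 76832 + 773808/11)) = 1/(34925 - 150185/22) = 1/(618165/22) = 22/618165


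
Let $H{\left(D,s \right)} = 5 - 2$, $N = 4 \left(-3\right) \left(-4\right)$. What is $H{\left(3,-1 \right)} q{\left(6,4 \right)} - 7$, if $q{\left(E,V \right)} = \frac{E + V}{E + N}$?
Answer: $- \frac{58}{9} \approx -6.4444$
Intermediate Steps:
$N = 48$ ($N = \left(-12\right) \left(-4\right) = 48$)
$H{\left(D,s \right)} = 3$
$q{\left(E,V \right)} = \frac{E + V}{48 + E}$ ($q{\left(E,V \right)} = \frac{E + V}{E + 48} = \frac{E + V}{48 + E}$)
$H{\left(3,-1 \right)} q{\left(6,4 \right)} - 7 = 3 \frac{6 + 4}{48 + 6} - 7 = 3 \cdot \frac{1}{54} \cdot 10 - 7 = 3 \cdot \frac{5}{27} - 7 = \frac{5}{9} - 7 = - \frac{58}{9}$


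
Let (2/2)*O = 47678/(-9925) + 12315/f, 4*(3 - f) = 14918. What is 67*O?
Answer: -40186391228/73971025 ≈ -543.27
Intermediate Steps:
f = -7453/2 (f = 3 - 1/4*14918 = 3 - 7459/2 = -7453/2 ≈ -3726.5)
O = -599796884/73971025 (O = 47678/(-9925) + 12315/(-7453/2) = 47678*(-1/9925) + 12315*(-2/7453) = -47678/9925 - 24630/7453 = -599796884/73971025 ≈ -8.1085)
67*O = 67*(-599796884/73971025) = -40186391228/73971025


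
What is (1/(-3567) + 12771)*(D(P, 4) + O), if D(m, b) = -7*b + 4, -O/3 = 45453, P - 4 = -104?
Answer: -2070937485916/1189 ≈ -1.7417e+9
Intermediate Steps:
P = -100 (P = 4 - 104 = -100)
O = -136359 (O = -3*45453 = -136359)
D(m, b) = 4 - 7*b
(1/(-3567) + 12771)*(D(P, 4) + O) = (1/(-3567) + 12771)*((4 - 7*4) - 136359) = (-1/3567 + 12771)*((4 - 28) - 136359) = 45554156*(-24 - 136359)/3567 = (45554156/3567)*(-136383) = -2070937485916/1189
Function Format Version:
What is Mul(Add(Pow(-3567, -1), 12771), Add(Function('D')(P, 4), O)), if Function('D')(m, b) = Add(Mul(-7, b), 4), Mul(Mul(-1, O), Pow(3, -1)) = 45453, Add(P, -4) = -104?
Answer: Rational(-2070937485916, 1189) ≈ -1.7417e+9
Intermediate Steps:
P = -100 (P = Add(4, -104) = -100)
O = -136359 (O = Mul(-3, 45453) = -136359)
Function('D')(m, b) = Add(4, Mul(-7, b))
Mul(Add(Pow(-3567, -1), 12771), Add(Function('D')(P, 4), O)) = Mul(Add(Pow(-3567, -1), 12771), Add(Add(4, Mul(-7, 4)), -136359)) = Mul(Add(Rational(-1, 3567), 12771), Add(Add(4, -28), -136359)) = Mul(Rational(45554156, 3567), Add(-24, -136359)) = Mul(Rational(45554156, 3567), -136383) = Rational(-2070937485916, 1189)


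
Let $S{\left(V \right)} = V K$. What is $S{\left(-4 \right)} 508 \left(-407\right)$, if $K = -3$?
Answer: $-2481072$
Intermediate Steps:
$S{\left(V \right)} = - 3 V$ ($S{\left(V \right)} = V \left(-3\right) = - 3 V$)
$S{\left(-4 \right)} 508 \left(-407\right) = \left(-3\right) \left(-4\right) 508 \left(-407\right) = 12 \left(-206756\right) = -2481072$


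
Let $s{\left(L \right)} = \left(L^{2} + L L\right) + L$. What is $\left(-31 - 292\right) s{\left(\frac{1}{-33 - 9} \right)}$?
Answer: $\frac{3230}{441} \approx 7.3243$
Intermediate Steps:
$s{\left(L \right)} = L + 2 L^{2}$ ($s{\left(L \right)} = \left(L^{2} + L^{2}\right) + L = 2 L^{2} + L = L + 2 L^{2}$)
$\left(-31 - 292\right) s{\left(\frac{1}{-33 - 9} \right)} = \left(-31 - 292\right) \frac{1 + \frac{2}{-33 - 9}}{-33 - 9} = - 323 \frac{1 + \frac{2}{-42}}{-42} = - 323 \left(- \frac{1 + 2 \left(- \frac{1}{42}\right)}{42}\right) = - 323 \left(- \frac{1 - \frac{1}{21}}{42}\right) = - 323 \left(\left(- \frac{1}{42}\right) \frac{20}{21}\right) = \left(-323\right) \left(- \frac{10}{441}\right) = \frac{3230}{441}$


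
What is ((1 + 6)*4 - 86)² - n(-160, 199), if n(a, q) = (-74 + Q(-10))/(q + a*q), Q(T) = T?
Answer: 35480080/10547 ≈ 3364.0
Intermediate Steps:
n(a, q) = -84/(q + a*q) (n(a, q) = (-74 - 10)/(q + a*q) = -84/(q + a*q))
((1 + 6)*4 - 86)² - n(-160, 199) = ((1 + 6)*4 - 86)² - (-84)/(199*(1 - 160)) = (7*4 - 86)² - (-84)/(199*(-159)) = (28 - 86)² - (-84)*(-1)/(199*159) = (-58)² - 1*28/10547 = 3364 - 28/10547 = 35480080/10547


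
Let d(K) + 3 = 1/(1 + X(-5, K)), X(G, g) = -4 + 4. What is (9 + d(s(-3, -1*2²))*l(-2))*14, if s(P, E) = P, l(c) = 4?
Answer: 14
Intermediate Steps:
X(G, g) = 0
d(K) = -2 (d(K) = -3 + 1/(1 + 0) = -3 + 1/1 = -3 + 1 = -2)
(9 + d(s(-3, -1*2²))*l(-2))*14 = (9 - 2*4)*14 = (9 - 8)*14 = 1*14 = 14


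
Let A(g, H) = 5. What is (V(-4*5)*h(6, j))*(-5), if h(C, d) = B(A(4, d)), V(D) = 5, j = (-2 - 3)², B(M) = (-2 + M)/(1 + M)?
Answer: -25/2 ≈ -12.500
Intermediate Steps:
B(M) = (-2 + M)/(1 + M)
j = 25 (j = (-5)² = 25)
h(C, d) = ½ (h(C, d) = (-2 + 5)/(1 + 5) = 3/6 = (⅙)*3 = ½)
(V(-4*5)*h(6, j))*(-5) = (5*(½))*(-5) = (5/2)*(-5) = -25/2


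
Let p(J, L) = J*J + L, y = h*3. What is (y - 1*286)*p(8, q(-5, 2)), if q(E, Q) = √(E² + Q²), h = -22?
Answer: -22528 - 352*√29 ≈ -24424.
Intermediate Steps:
y = -66 (y = -22*3 = -66)
p(J, L) = L + J² (p(J, L) = J² + L = L + J²)
(y - 1*286)*p(8, q(-5, 2)) = (-66 - 1*286)*(√((-5)² + 2²) + 8²) = (-66 - 286)*(√(25 + 4) + 64) = -352*(√29 + 64) = -352*(64 + √29) = -22528 - 352*√29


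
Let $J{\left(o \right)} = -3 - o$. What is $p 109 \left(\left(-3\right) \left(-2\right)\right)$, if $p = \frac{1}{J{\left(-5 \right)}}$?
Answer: $327$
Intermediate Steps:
$p = \frac{1}{2}$ ($p = \frac{1}{-3 - -5} = \frac{1}{-3 + 5} = \frac{1}{2} \approx 0.5$)
$p 109 \left(\left(-3\right) \left(-2\right)\right) = \frac{1}{2} \cdot 109 \left(\left(-3\right) \left(-2\right)\right) = \frac{109}{2} \cdot 6 = 327$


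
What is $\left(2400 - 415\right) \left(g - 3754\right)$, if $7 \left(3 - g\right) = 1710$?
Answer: $- \frac{55514495}{7} \approx -7.9306 \cdot 10^{6}$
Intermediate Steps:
$g = - \frac{1689}{7}$ ($g = 3 - \frac{1710}{7} = - \frac{1689}{7} \approx -241.29$)
$\left(2400 - 415\right) \left(g - 3754\right) = \left(2400 - 415\right) \left(- \frac{1689}{7} - 3754\right) = 1985 \left(- \frac{27967}{7}\right) = - \frac{55514495}{7}$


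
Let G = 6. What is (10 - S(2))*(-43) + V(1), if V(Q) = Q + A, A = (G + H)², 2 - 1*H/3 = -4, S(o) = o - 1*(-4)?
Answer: 405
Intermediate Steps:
S(o) = 4 + o (S(o) = o + 4 = 4 + o)
H = 18 (H = 6 - 3*(-4) = 6 + 12 = 18)
A = 576 (A = (6 + 18)² = 24² = 576)
V(Q) = 576 + Q (V(Q) = Q + 576 = 576 + Q)
(10 - S(2))*(-43) + V(1) = (10 - (4 + 2))*(-43) + (576 + 1) = (10 - 1*6)*(-43) + 577 = (10 - 6)*(-43) + 577 = 4*(-43) + 577 = -172 + 577 = 405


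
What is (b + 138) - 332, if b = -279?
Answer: -473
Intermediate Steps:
(b + 138) - 332 = (-279 + 138) - 332 = -141 - 332 = -473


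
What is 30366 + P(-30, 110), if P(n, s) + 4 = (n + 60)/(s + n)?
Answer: 242899/8 ≈ 30362.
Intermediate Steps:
P(n, s) = -4 + (60 + n)/(n + s) (P(n, s) = -4 + (n + 60)/(s + n) = -4 + (60 + n)/(n + s))
30366 + P(-30, 110) = 30366 + (60 - 4*110 - 3*(-30))/(-30 + 110) = 30366 + (60 - 440 + 90)/80 = 30366 + (1/80)*(-290) = 30366 - 29/8 = 242899/8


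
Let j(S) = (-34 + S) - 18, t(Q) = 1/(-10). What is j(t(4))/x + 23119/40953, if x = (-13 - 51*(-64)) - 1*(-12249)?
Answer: 3562108487/6347715000 ≈ 0.56116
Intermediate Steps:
t(Q) = -1/10
j(S) = -52 + S
x = 15500 (x = (-13 + 3264) + 12249 = 3251 + 12249 = 15500)
j(t(4))/x + 23119/40953 = (-52 - 1/10)/15500 + 23119/40953 = -521/10*1/15500 + 23119*(1/40953) = -521/155000 + 23119/40953 = 3562108487/6347715000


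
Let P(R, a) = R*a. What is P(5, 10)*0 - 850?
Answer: -850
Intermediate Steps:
P(5, 10)*0 - 850 = (5*10)*0 - 850 = 50*0 - 850 = 0 - 850 = -850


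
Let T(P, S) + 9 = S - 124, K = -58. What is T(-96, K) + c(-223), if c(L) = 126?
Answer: -65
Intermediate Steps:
T(P, S) = -133 + S (T(P, S) = -9 + (S - 124) = -9 + (-124 + S) = -133 + S)
T(-96, K) + c(-223) = (-133 - 58) + 126 = -191 + 126 = -65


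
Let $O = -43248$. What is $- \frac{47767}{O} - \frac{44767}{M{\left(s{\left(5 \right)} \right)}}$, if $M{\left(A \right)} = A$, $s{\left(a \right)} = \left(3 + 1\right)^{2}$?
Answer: $- \frac{60478717}{21624} \approx -2796.8$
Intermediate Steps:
$s{\left(a \right)} = 16$ ($s{\left(a \right)} = 4^{2} = 16$)
$- \frac{47767}{O} - \frac{44767}{M{\left(s{\left(5 \right)} \right)}} = - \frac{47767}{-43248} - \frac{44767}{16} = \left(-47767\right) \left(- \frac{1}{43248}\right) - \frac{44767}{16} = \frac{47767}{43248} - \frac{44767}{16} = - \frac{60478717}{21624}$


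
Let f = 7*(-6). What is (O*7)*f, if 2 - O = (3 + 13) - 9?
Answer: 1470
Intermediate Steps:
f = -42
O = -5 (O = 2 - ((3 + 13) - 9) = 2 - (16 - 9) = 2 - 1*7 = 2 - 7 = -5)
(O*7)*f = -5*7*(-42) = -35*(-42) = 1470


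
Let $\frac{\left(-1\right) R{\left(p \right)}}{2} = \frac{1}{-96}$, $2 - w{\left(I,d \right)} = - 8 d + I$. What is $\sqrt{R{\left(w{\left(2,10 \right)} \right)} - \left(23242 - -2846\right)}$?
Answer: $\frac{i \sqrt{3756669}}{12} \approx 161.52 i$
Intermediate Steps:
$w{\left(I,d \right)} = 2 - I + 8 d$ ($w{\left(I,d \right)} = 2 - \left(- 8 d + I\right) = 2 - \left(I - 8 d\right) = 2 - I + 8 d$)
$R{\left(p \right)} = \frac{1}{48}$ ($R{\left(p \right)} = - \frac{2}{-96} = \left(-2\right) \left(- \frac{1}{96}\right) = \frac{1}{48}$)
$\sqrt{R{\left(w{\left(2,10 \right)} \right)} - \left(23242 - -2846\right)} = \sqrt{\frac{1}{48} - \left(23242 - -2846\right)} = \sqrt{\frac{1}{48} - \left(23242 + 2846\right)} = \sqrt{\frac{1}{48} - 26088} = \sqrt{- \frac{1252223}{48}} = \frac{i \sqrt{3756669}}{12}$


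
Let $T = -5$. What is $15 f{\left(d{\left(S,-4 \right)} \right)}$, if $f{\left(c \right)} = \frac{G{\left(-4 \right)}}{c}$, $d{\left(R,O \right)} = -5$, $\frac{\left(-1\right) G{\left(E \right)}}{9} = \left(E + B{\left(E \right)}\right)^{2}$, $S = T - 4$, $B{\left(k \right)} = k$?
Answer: $1728$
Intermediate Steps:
$S = -9$ ($S = -5 - 4 = -9$)
$G{\left(E \right)} = - 36 E^{2}$ ($G{\left(E \right)} = - 9 \left(E + E\right)^{2} = - 9 \left(2 E\right)^{2} = - 9 \cdot 4 E^{2} = - 36 E^{2}$)
$f{\left(c \right)} = - \frac{576}{c}$ ($f{\left(c \right)} = \frac{\left(-36\right) \left(-4\right)^{2}}{c} = \frac{\left(-36\right) 16}{c} = - \frac{576}{c}$)
$15 f{\left(d{\left(S,-4 \right)} \right)} = 15 \left(- \frac{576}{-5}\right) = 15 \left(\left(-576\right) \left(- \frac{1}{5}\right)\right) = 15 \cdot \frac{576}{5} = 1728$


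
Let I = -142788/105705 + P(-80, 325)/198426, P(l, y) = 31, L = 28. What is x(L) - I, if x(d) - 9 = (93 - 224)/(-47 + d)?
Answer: 763621917943/44279754030 ≈ 17.245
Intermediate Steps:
x(d) = 9 - 131/(-47 + d) (x(d) = 9 + (93 - 224)/(-47 + d) = 9 - 131/(-47 + d))
I = -3147730537/2330513370 (I = -142788/105705 + 31/198426 = -142788*1/105705 + 31*(1/198426) = -47596/35235 + 31/198426 = -3147730537/2330513370 ≈ -1.3507)
x(L) - I = (-554 + 9*28)/(-47 + 28) - 1*(-3147730537/2330513370) = (-554 + 252)/(-19) + 3147730537/2330513370 = -1/19*(-302) + 3147730537/2330513370 = 302/19 + 3147730537/2330513370 = 763621917943/44279754030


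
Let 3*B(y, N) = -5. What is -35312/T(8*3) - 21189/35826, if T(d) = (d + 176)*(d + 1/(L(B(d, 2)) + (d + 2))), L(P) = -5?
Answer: -170874589/21538250 ≈ -7.9335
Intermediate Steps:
B(y, N) = -5/3 (B(y, N) = (⅓)*(-5) = -5/3)
T(d) = (176 + d)*(d + 1/(-3 + d)) (T(d) = (d + 176)*(d + 1/(-5 + (d + 2))) = (176 + d)*(d + 1/(-5 + (2 + d))) = (176 + d)*(d + 1/(-3 + d)))
-35312/T(8*3) - 21189/35826 = -35312*(-3 + 8*3)/(176 + (8*3)³ - 4216*3 + 173*(8*3)²) - 21189/35826 = -35312*(-3 + 24)/(176 + 24³ - 527*24 + 173*24²) - 21189*1/35826 = -35312*21/(176 + 13824 - 12648 + 173*576) - 1009/1706 = -35312*21/(176 + 13824 - 12648 + 99648) - 1009/1706 = -35312/((1/21)*101000) - 1009/1706 = -35312/101000/21 - 1009/1706 = -35312*21/101000 - 1009/1706 = -92694/12625 - 1009/1706 = -170874589/21538250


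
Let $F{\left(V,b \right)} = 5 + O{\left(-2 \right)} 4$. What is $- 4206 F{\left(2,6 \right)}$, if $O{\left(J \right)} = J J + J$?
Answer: $-54678$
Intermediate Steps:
$O{\left(J \right)} = J + J^{2}$ ($O{\left(J \right)} = J^{2} + J = J + J^{2}$)
$F{\left(V,b \right)} = 13$ ($F{\left(V,b \right)} = 5 + - 2 \left(1 - 2\right) 4 = 5 + \left(-2\right) \left(-1\right) 4 = 5 + 2 \cdot 4 = 5 + 8 = 13$)
$- 4206 F{\left(2,6 \right)} = \left(-4206\right) 13 = -54678$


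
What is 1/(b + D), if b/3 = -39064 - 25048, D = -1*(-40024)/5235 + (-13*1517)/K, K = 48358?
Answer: -253154130/48688820506523 ≈ -5.1994e-6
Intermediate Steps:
D = 1832241157/253154130 (D = -1*(-40024)/5235 - 13*1517/48358 = 40024*(1/5235) - 19721*1/48358 = 40024/5235 - 19721/48358 = 1832241157/253154130 ≈ 7.2376)
b = -192336 (b = 3*(-39064 - 25048) = 3*(-64112) = -192336)
1/(b + D) = 1/(-192336 + 1832241157/253154130) = 1/(-48688820506523/253154130) = -253154130/48688820506523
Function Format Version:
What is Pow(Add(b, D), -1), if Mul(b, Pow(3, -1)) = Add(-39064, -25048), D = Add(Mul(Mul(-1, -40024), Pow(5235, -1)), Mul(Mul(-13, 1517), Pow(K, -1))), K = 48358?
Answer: Rational(-253154130, 48688820506523) ≈ -5.1994e-6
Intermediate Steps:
D = Rational(1832241157, 253154130) (D = Add(Mul(Mul(-1, -40024), Pow(5235, -1)), Mul(Mul(-13, 1517), Pow(48358, -1))) = Add(Mul(40024, Rational(1, 5235)), Mul(-19721, Rational(1, 48358))) = Add(Rational(40024, 5235), Rational(-19721, 48358)) = Rational(1832241157, 253154130) ≈ 7.2376)
b = -192336 (b = Mul(3, Add(-39064, -25048)) = Mul(3, -64112) = -192336)
Pow(Add(b, D), -1) = Pow(Add(-192336, Rational(1832241157, 253154130)), -1) = Pow(Rational(-48688820506523, 253154130), -1) = Rational(-253154130, 48688820506523)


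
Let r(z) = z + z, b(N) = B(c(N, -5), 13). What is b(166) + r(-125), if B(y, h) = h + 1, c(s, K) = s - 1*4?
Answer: -236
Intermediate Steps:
c(s, K) = -4 + s (c(s, K) = s - 4 = -4 + s)
B(y, h) = 1 + h
b(N) = 14 (b(N) = 1 + 13 = 14)
r(z) = 2*z
b(166) + r(-125) = 14 + 2*(-125) = 14 - 250 = -236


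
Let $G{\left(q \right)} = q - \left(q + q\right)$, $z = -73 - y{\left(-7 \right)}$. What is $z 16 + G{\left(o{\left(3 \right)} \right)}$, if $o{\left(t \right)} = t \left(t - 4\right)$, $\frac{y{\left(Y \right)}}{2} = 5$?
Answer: $-1325$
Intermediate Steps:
$y{\left(Y \right)} = 10$ ($y{\left(Y \right)} = 2 \cdot 5 = 10$)
$z = -83$ ($z = -73 - 10 = -83$)
$o{\left(t \right)} = t \left(-4 + t\right)$
$G{\left(q \right)} = - q$ ($G{\left(q \right)} = q - 2 q = - q$)
$z 16 + G{\left(o{\left(3 \right)} \right)} = \left(-83\right) 16 - 3 \left(-4 + 3\right) = -1328 - 3 \left(-1\right) = -1328 - -3 = -1328 + 3 = -1325$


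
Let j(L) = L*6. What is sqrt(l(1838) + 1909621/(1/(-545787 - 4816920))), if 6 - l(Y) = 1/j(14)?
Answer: I*sqrt(18064661662728345)/42 ≈ 3.2001e+6*I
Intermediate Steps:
j(L) = 6*L
l(Y) = 503/84 (l(Y) = 6 - 1/(6*14) = 6 - 1/84 = 503/84)
sqrt(l(1838) + 1909621/(1/(-545787 - 4816920))) = sqrt(503/84 + 1909621/(1/(-545787 - 4816920))) = sqrt(503/84 + 1909621/(1/(-5362707))) = sqrt(503/84 + 1909621/(-1/5362707)) = sqrt(503/84 + 1909621*(-5362707)) = sqrt(503/84 - 10240737904047) = sqrt(-860221983939445/84) = I*sqrt(18064661662728345)/42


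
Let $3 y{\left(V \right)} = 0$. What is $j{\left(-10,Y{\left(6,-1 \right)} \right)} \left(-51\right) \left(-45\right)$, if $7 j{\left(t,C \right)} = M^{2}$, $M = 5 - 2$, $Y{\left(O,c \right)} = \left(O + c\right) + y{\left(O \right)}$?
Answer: $\frac{20655}{7} \approx 2950.7$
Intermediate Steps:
$y{\left(V \right)} = 0$ ($y{\left(V \right)} = \frac{1}{3} \cdot 0 = 0$)
$Y{\left(O,c \right)} = O + c$ ($Y{\left(O,c \right)} = \left(O + c\right) + 0 = O + c$)
$M = 3$ ($M = 5 - 2 = 3$)
$j{\left(t,C \right)} = \frac{9}{7}$ ($j{\left(t,C \right)} = \frac{3^{2}}{7} = \frac{1}{7} \cdot 9 = \frac{9}{7}$)
$j{\left(-10,Y{\left(6,-1 \right)} \right)} \left(-51\right) \left(-45\right) = \frac{9}{7} \left(-51\right) \left(-45\right) = \left(- \frac{459}{7}\right) \left(-45\right) = \frac{20655}{7}$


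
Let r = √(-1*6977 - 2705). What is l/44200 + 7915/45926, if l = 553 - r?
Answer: 187620039/1014964600 - I*√9682/44200 ≈ 0.18485 - 0.0022262*I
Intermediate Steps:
r = I*√9682 (r = √(-6977 - 2705) = √(-9682) = I*√9682 ≈ 98.397*I)
l = 553 - I*√9682 ≈ 553.0 - 98.397*I
l/44200 + 7915/45926 = (553 - I*√9682)/44200 + 7915/45926 = (553 - I*√9682)*(1/44200) + 7915*(1/45926) = (553/44200 - I*√9682/44200) + 7915/45926 = 187620039/1014964600 - I*√9682/44200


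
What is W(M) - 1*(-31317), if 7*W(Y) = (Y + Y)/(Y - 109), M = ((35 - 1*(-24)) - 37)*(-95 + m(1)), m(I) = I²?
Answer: 477243899/15239 ≈ 31317.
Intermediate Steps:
M = -2068 (M = ((35 - 1*(-24)) - 37)*(-95 + 1²) = ((35 + 24) - 37)*(-95 + 1) = (59 - 37)*(-94) = 22*(-94) = -2068)
W(Y) = 2*Y/(7*(-109 + Y)) (W(Y) = ((Y + Y)/(Y - 109))/7 = ((2*Y)/(-109 + Y))/7 = (2*Y/(-109 + Y))/7 = 2*Y/(7*(-109 + Y)))
W(M) - 1*(-31317) = (2/7)*(-2068)/(-109 - 2068) - 1*(-31317) = (2/7)*(-2068)/(-2177) + 31317 = (2/7)*(-2068)*(-1/2177) + 31317 = 4136/15239 + 31317 = 477243899/15239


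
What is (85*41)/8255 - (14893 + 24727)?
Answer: -65411923/1651 ≈ -39620.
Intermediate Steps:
(85*41)/8255 - (14893 + 24727) = 3485*(1/8255) - 1*39620 = 697/1651 - 39620 = -65411923/1651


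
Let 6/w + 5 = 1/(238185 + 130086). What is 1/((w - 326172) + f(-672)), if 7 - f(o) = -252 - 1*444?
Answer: -920677/299652927326 ≈ -3.0725e-6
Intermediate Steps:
w = -1104813/920677 (w = 6/(-5 + 1/(238185 + 130086)) = 6/(-5 + 1/368271) = 6/(-1841354/368271) = 6*(-368271/1841354) = -1104813/920677 ≈ -1.2000)
f(o) = 703 (f(o) = 7 - (-252 - 1*444) = 7 - (-252 - 444) = 7 - 1*(-696) = 7 + 696 = 703)
1/((w - 326172) + f(-672)) = 1/((-1104813/920677 - 326172) + 703) = 1/(-300300163257/920677 + 703) = 1/(-299652927326/920677) = -920677/299652927326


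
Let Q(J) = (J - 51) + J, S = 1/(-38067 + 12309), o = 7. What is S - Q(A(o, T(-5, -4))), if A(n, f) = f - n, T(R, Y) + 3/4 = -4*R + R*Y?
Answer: -173867/12879 ≈ -13.500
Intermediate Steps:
T(R, Y) = -¾ - 4*R + R*Y (T(R, Y) = -¾ + (-4*R + R*Y) = -¾ - 4*R + R*Y)
S = -1/25758 (S = 1/(-25758) = -1/25758 ≈ -3.8823e-5)
Q(J) = -51 + 2*J (Q(J) = (-51 + J) + J = -51 + 2*J)
S - Q(A(o, T(-5, -4))) = -1/25758 - (-51 + 2*((-¾ - 4*(-5) - 5*(-4)) - 1*7)) = -1/25758 - (-51 + 2*((-¾ + 20 + 20) - 7)) = -1/25758 - (-51 + 2*(157/4 - 7)) = -1/25758 - (-51 + 2*(129/4)) = -1/25758 - (-51 + 129/2) = -1/25758 - 1*27/2 = -1/25758 - 27/2 = -173867/12879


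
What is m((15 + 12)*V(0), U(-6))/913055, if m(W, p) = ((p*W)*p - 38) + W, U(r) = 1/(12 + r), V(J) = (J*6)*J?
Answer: -38/913055 ≈ -4.1619e-5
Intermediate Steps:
V(J) = 6*J**2 (V(J) = (6*J)*J = 6*J**2)
m(W, p) = -38 + W + W*p**2 (m(W, p) = ((W*p)*p - 38) + W = (W*p**2 - 38) + W = (-38 + W*p**2) + W = -38 + W + W*p**2)
m((15 + 12)*V(0), U(-6))/913055 = (-38 + (15 + 12)*(6*0**2) + ((15 + 12)*(6*0**2))*(1/(12 - 6))**2)/913055 = (-38 + 27*(6*0) + (27*(6*0))*(1/6)**2)*(1/913055) = (-38 + 27*0 + (27*0)*(1/6)**2)*(1/913055) = (-38 + 0 + 0*(1/36))*(1/913055) = (-38 + 0 + 0)*(1/913055) = -38*1/913055 = -38/913055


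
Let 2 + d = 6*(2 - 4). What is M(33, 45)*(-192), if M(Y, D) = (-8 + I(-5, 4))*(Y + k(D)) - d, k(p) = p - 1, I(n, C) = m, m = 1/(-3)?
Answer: 120512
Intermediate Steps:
m = -⅓ ≈ -0.33333
I(n, C) = -⅓
k(p) = -1 + p
d = -14 (d = -2 + 6*(2 - 4) = -2 + 6*(-2) = -2 - 12 = -14)
M(Y, D) = 67/3 - 25*D/3 - 25*Y/3 (M(Y, D) = (-8 - ⅓)*(Y + (-1 + D)) - 1*(-14) = -25*(-1 + D + Y)/3 + 14 = (25/3 - 25*D/3 - 25*Y/3) + 14 = 67/3 - 25*D/3 - 25*Y/3)
M(33, 45)*(-192) = (67/3 - 25/3*45 - 25/3*33)*(-192) = (67/3 - 375 - 275)*(-192) = -1883/3*(-192) = 120512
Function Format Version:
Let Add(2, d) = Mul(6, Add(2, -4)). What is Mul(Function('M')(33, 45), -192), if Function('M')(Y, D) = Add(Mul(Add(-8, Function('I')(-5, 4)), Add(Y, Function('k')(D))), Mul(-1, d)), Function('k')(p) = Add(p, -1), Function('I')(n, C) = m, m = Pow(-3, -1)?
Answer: 120512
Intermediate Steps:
m = Rational(-1, 3) ≈ -0.33333
Function('I')(n, C) = Rational(-1, 3)
Function('k')(p) = Add(-1, p)
d = -14 (d = Add(-2, Mul(6, Add(2, -4))) = Add(-2, Mul(6, -2)) = Add(-2, -12) = -14)
Function('M')(Y, D) = Add(Rational(67, 3), Mul(Rational(-25, 3), D), Mul(Rational(-25, 3), Y)) (Function('M')(Y, D) = Add(Mul(Add(-8, Rational(-1, 3)), Add(Y, Add(-1, D))), Mul(-1, -14)) = Add(Mul(Rational(-25, 3), Add(-1, D, Y)), 14) = Add(Add(Rational(25, 3), Mul(Rational(-25, 3), D), Mul(Rational(-25, 3), Y)), 14) = Add(Rational(67, 3), Mul(Rational(-25, 3), D), Mul(Rational(-25, 3), Y)))
Mul(Function('M')(33, 45), -192) = Mul(Add(Rational(67, 3), Mul(Rational(-25, 3), 45), Mul(Rational(-25, 3), 33)), -192) = Mul(Add(Rational(67, 3), -375, -275), -192) = Mul(Rational(-1883, 3), -192) = 120512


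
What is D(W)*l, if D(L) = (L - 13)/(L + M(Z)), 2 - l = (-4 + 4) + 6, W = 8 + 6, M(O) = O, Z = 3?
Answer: -4/17 ≈ -0.23529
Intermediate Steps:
W = 14
l = -4 (l = 2 - ((-4 + 4) + 6) = 2 - (0 + 6) = 2 - 1*6 = 2 - 6 = -4)
D(L) = (-13 + L)/(3 + L) (D(L) = (L - 13)/(L + 3) = (-13 + L)/(3 + L))
D(W)*l = ((-13 + 14)/(3 + 14))*(-4) = (1/17)*(-4) = -4/17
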